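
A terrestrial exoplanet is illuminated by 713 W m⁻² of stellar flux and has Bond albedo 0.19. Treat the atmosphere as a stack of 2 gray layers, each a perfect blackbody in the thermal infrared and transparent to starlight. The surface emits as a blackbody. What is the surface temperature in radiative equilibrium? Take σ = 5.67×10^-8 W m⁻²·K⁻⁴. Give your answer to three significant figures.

Top-of-atmosphere balance: σT_e⁴ = S(1−α)/4 = 144.4 W m⁻² → T_e = 224.6 K.
Layer-by-layer balance gives σT_s⁴ = (N+1)σT_e⁴, so T_s = 3^¼·224.6 = 295.6 K.

296 K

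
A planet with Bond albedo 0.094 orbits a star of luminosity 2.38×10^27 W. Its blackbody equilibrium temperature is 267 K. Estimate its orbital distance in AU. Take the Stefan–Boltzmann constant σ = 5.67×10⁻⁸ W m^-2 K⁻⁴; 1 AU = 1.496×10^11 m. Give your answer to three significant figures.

2.58 AU

Required flux: S = 4σT⁴/(1−α) = 1272 W m^-2.
Then d = [L/(4πS)]^(1/2) = 3.858×10^11 m, i.e. 2.579 AU.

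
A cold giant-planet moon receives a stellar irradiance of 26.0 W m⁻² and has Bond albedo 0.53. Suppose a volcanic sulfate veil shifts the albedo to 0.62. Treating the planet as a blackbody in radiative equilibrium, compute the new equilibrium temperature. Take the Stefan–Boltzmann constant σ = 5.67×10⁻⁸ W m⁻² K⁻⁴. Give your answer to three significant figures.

T₂ = [S(1−α₂)/(4σ)]^(1/4) = [26.00·0.38/(4σ)]^(1/4) = 81.24 K.

81.2 kelvin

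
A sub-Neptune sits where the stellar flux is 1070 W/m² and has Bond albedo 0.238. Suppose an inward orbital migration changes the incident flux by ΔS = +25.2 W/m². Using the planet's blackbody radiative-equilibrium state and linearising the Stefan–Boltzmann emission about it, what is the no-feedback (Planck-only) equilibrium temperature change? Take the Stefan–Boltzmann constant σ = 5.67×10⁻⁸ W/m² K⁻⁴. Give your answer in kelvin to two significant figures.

1.4 K

Reference equilibrium: T_e = [S(1−α)/(4σ)]^(1/4) = 244.9 K.
Only a fraction (1−α) is absorbed and it's spread over 4πR², so ΔF = (1−α)ΔS/4 = 4.801 W/m².
Linearising σT⁴ gives d(σT⁴)/dT = 4σT_e³ = 3.330 W/m² per K.
Hence the no-feedback warming is ΔF/(4σT_e³) = 1.44 K.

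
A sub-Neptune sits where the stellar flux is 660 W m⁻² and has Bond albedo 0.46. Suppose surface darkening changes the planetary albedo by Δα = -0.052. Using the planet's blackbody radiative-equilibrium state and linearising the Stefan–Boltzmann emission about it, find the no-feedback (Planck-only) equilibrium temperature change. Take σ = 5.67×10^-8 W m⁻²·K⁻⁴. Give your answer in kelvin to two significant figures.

4.8 kelvin

Unperturbed T_e = [660.0·(1−0.46)/(4σ)]^¼ = 199.1 K.
ΔF = −(S/4)Δα = −(660.0/4)×(-0.052) = 8.580 W m⁻².
The Planck feedback parameter is 4σT_e³ = 1.790 W m⁻²/K.
Hence the no-feedback warming is ΔF/(4σT_e³) = 4.79 K.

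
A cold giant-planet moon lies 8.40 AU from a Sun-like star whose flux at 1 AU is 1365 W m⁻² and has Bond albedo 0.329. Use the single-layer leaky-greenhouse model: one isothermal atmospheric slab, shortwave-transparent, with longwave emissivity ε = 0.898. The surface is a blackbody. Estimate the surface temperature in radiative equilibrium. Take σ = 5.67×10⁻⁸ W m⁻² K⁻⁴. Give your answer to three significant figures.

By the inverse-square law, S = 1365/8.40² = 19.35 W m⁻².
At the top of the atmosphere, σT_e⁴ = S(1−α)/4 = 3.245 W m⁻², giving T_e = 86.98 K.
For a single slab of emissivity ε, T_s⁴ = 2T_e⁴/(2−ε); thus T_s = 86.98·(1.815)^(1/4) = 101.0 K.

101 K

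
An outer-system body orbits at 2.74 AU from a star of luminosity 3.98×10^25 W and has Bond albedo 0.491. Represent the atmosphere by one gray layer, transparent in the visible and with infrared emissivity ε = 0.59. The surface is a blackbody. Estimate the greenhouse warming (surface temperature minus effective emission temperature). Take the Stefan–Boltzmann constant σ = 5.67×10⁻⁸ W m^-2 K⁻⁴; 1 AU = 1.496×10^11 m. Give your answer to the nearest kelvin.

7 kelvin

d = 2.74 × 1.496×10^11 m = 4.099×10^11 m.
Spreading L over a sphere of radius d: S = 3.98×10^25/(4π·4.10×10^11²) = 18.85 W m^-2.
The planet radiates to space at T_e = [S(1−α)/(4σ)]^(1/4) = 80.65 K.
The surface balance (absorbed SW + ε·downward IR = σT_s⁴) with T_a⁴ = T_s⁴/2 reduces to T_s = T_e·[2/(2−ε)]^¼ = 88.01 K.
Greenhouse warming: T_s − T_e = 7.365 K.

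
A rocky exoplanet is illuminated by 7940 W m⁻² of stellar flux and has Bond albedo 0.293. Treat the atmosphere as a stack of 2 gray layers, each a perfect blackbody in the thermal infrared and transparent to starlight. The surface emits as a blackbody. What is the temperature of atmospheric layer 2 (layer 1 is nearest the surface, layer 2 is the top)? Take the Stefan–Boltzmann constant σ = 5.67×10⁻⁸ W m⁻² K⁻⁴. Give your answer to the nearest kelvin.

Top-of-atmosphere balance: σT_e⁴ = S(1−α)/4 = 1403 W m⁻² → T_e = 396.6 K.
The net upward flux σT_e⁴ is constant between every pair of levels, so T_k⁴ = (N+1−k)T_e⁴.
With k = 2: T_2 = (2+1−2)^¼·396.6 K = 396.6 K.

397 kelvin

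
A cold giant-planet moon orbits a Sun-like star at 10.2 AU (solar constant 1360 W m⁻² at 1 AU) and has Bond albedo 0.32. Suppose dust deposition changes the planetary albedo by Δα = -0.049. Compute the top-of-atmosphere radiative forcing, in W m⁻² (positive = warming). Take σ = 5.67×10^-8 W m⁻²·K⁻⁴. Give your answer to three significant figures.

0.160 W m⁻²

Flux at the orbit: S = 1360/(10.2)² = 13.07 W m⁻².
The change in absorbed flux is Δ[S(1−α)/4] = −SΔα/4 = 0.1601 W m⁻².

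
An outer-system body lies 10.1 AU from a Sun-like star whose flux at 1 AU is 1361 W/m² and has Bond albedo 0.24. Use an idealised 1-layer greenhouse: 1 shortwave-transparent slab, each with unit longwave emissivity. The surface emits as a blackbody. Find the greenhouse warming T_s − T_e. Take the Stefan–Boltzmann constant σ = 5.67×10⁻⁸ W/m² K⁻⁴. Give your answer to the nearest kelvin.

By the inverse-square law, S = 1361/10.1² = 13.34 W/m².
The effective emission temperature is T_e = [S(1−α)/(4σ)]^¼ = 81.77 K.
Surface: T_s = (2)^¼·T_e = 97.24 K.
Warming: T_s − T_e = 15.47 K.

15 kelvin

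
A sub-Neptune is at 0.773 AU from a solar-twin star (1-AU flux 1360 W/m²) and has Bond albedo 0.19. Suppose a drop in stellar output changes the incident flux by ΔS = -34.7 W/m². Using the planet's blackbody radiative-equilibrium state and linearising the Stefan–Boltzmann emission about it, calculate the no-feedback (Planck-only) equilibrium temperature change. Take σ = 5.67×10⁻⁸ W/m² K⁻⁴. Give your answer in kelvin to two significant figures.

-1.1 kelvin

By the inverse-square law, S = 1360/0.773² = 2276 W/m².
The baseline emission temperature is T_e = 300.3 K.
ΔF = Δ[S(1−α)]/4 = (1−0.19)·-34.7/4 = -7.027 W/m².
Planck response: λ_P = 4σT_e³ = 4·5.67×10⁻⁸·(300.3)³ = 6.140 W/m²/K.
ΔT₀ = ΔF/λ_P = -7.027/6.140 = -1.14 K.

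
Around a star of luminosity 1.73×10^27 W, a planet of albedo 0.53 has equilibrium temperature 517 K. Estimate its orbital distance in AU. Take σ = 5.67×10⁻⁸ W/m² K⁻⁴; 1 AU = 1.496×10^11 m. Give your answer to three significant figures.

The flux needed for this T is 4σT⁴/(1−0.53) = 34480 W/m².
From L = 4πd²S, d = √(1.73×10^27/(4π·34480)) = 6.319×10^10 m = 0.4224 AU.

0.422 AU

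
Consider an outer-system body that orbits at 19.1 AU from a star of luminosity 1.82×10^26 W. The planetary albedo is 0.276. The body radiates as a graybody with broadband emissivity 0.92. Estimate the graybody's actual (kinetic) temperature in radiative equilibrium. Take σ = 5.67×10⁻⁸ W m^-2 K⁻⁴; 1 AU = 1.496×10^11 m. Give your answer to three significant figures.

49.8 K

d = 19.1 × 1.496×10^11 m = 2.857×10^12 m.
Spreading L over a sphere of radius d: S = 1.82×10^26/(4π·2.86×10^12²) = 1.774 W m^-2.
The planet absorbs (1−α)S over its disc πR² and re-emits over 4πR², so the mean absorbed flux is (1−0.276)·1.774/4 = 0.3211 W m^-2.
Radiative balance εσT⁴ = 0.3211 gives T = [0.3211/(0.92·σ)]^(1/4) = 49.81 K.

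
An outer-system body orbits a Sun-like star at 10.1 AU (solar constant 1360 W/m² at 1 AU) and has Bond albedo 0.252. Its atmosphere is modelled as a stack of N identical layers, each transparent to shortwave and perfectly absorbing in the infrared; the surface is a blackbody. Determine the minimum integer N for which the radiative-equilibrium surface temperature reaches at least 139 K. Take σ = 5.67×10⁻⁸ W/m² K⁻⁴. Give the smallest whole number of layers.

8

By the inverse-square law, S = 1360/10.1² = 13.33 W/m².
Top-of-atmosphere balance: σT_e⁴ = S(1−α)/4 = 2.493 W/m² → T_e = 81.43 K.
Need (N+1)T_e⁴ ≥ T_s⁴, i.e. N+1 ≥ (139/81.43)⁴ = 8.490.
So N ≥ 7.490; the smallest integer is N = 8.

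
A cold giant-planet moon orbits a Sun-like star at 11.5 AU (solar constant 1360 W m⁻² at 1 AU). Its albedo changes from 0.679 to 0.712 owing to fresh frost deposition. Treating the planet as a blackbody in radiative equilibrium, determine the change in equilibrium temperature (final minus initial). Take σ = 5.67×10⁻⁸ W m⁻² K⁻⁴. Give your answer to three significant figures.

By the inverse-square law, S = 1360/11.5² = 10.28 W m⁻².
Initial: T₁ = [S(1−0.679)/(4σ)]^(1/4) = 61.77 K.
With α = 0.712, T₂ = 60.11 K.
ΔT = T₂ − T₁ = -1.653 K.

-1.65 K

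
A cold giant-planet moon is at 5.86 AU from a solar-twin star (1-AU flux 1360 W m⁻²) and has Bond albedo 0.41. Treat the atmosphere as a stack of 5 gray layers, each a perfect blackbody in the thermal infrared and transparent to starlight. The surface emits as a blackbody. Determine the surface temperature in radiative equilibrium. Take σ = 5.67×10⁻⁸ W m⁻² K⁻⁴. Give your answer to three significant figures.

Irradiance scales as 1/d², so S = 1360 W m⁻² × (1/5.86)² = 39.60 W m⁻².
OLR = S(1−α)/4 = 5.842 W m⁻²; the top layer radiates at T_e = 100.7 K.
With N = 5 opaque layers, T_s = (N+1)^(1/4)·T_e = 6^(1/4)·100.7 = 157.7 K.

158 kelvin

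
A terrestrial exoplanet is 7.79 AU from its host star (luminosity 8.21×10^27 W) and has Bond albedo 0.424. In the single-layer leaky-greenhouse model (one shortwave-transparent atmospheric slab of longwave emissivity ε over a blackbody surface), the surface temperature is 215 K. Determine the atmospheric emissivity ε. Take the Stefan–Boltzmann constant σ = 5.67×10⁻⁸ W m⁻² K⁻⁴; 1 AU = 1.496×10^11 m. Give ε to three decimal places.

0.856

Orbital distance: d = 7.79 AU = 1.165×10^12 m.
Spreading L over a sphere of radius d: S = 8.21×10^27/(4π·1.17×10^12²) = 481.1 W m⁻².
Effective temperature: T_e = [S(1−α)/(4σ)]^(1/4) = 187.0 K.
Inverting T_s⁴ = 2T_e⁴/(2−ε): (T_e/T_s)⁴ = 0.5718, so ε = 2(1 − 0.5718) = 0.8565.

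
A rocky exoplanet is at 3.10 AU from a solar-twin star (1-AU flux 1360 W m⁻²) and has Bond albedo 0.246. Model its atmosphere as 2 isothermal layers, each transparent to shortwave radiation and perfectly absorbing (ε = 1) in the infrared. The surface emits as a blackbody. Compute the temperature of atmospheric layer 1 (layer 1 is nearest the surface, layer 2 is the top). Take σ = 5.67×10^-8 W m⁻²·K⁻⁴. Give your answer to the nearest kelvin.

Flux at the orbit: S = 1360/(3.10)² = 141.5 W m⁻².
OLR = S(1−α)/4 = 26.68 W m⁻²; the top layer radiates at T_e = 147.3 K.
The net upward flux σT_e⁴ is constant between every pair of levels, so T_k⁴ = (N+1−k)T_e⁴.
T_1 = (2)^(1/4)·147.3 = 175.1 K.

175 K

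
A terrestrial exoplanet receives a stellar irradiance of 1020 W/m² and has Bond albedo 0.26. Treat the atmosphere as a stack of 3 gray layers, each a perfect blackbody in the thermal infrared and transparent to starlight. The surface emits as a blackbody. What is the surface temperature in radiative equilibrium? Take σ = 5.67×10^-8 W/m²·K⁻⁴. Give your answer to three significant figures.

Top-of-atmosphere balance: σT_e⁴ = S(1−α)/4 = 188.7 W/m² → T_e = 240.2 K.
For an N-layer opaque stack, T_s⁴ = (N+1)T_e⁴, hence T_s = (4)^(1/4)×240.2 K = 339.7 K.

340 K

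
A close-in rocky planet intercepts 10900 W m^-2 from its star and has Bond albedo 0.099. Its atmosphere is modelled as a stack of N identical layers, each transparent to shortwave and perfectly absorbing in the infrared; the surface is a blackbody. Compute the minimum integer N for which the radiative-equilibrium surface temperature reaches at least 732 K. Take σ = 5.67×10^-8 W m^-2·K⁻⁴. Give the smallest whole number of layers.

6

Top-of-atmosphere balance: σT_e⁴ = S(1−α)/4 = 2455 W m^-2 → T_e = 456.2 K.
Need (N+1)T_e⁴ ≥ T_s⁴, i.e. N+1 ≥ (732/456.2)⁴ = 6.630.
The minimum whole number is N = 6.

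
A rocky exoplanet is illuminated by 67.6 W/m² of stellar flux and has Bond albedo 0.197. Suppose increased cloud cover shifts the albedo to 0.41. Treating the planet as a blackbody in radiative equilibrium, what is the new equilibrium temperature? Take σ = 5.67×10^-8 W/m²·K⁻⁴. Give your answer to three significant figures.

New equilibrium: T₂ = [(1−0.41)·67.60/(4σ)]^(1/4) = 115.2 K.

115 K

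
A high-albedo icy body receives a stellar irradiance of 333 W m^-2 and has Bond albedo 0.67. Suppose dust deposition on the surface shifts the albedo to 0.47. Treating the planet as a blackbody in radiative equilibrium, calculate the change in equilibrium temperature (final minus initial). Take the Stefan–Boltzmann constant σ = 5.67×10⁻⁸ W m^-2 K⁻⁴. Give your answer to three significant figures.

With α = 0.67, T₁ = 148.4 K.
With α = 0.47, T₂ = 167.0 K.
ΔT = T₂ − T₁ = 18.66 K.

18.7 K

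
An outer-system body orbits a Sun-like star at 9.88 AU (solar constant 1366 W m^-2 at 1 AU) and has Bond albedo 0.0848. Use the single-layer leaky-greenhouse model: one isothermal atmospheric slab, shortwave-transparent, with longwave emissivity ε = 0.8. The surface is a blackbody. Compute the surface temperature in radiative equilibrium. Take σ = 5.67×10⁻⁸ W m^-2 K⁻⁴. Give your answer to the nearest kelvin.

98 kelvin

By the inverse-square law, S = 1366/9.88² = 13.99 W m^-2.
At the top of the atmosphere, σT_e⁴ = S(1−α)/4 = 3.202 W m^-2, giving T_e = 86.69 K.
For a single slab of emissivity ε, T_s⁴ = 2T_e⁴/(2−ε); thus T_s = 86.69·(1.667)^(1/4) = 98.50 K.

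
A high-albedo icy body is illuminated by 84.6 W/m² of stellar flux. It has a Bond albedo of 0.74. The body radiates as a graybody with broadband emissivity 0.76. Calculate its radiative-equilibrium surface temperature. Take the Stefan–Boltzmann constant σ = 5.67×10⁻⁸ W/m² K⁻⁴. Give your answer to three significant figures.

Absorbed flux (global mean): S(1−α)/4 = 84.60·0.26/4 = 5.499 W/m².
Equating to εσT⁴ with ε = 0.76: T = (5.499/0.76σ)^(1/4) = 106.3 K.

106 K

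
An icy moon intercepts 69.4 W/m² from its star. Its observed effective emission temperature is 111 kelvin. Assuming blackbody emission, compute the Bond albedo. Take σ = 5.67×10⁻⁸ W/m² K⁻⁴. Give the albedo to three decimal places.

0.504

Energy balance: S(1−α)/4 = σT⁴, so 1−α = 4σT⁴/S.
σT⁴ = 8.607 W/m², so 4σT⁴ = 34.43 W/m².
Hence α = 1 − 34.43/69.40 = 0.5039.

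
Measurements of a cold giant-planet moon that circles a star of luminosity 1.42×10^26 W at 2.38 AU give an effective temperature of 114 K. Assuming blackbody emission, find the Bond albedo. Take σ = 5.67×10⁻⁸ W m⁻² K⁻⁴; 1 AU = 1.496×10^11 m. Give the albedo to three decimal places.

0.570

Orbital distance: d = 2.38 AU = 3.560×10^11 m.
S = L/(4πd²) = 89.14 W m⁻².
Rearranging the radiative balance, α = 1 − 4σT⁴/S.
σT⁴ = 9.576 W m⁻², so 4σT⁴ = 38.31 W m⁻².
1−α = 38.31/89.14 = 0.4297, so α = 0.5703.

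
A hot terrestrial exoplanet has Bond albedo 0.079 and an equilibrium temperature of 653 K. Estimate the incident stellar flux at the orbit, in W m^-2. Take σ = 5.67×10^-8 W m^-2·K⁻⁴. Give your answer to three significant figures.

44800 W m^-2

From S(1−α)/4 = σT⁴: S = 4σT⁴/(1−α).
σT⁴ = 5.67×10⁻⁸·(653)⁴ = 10310 W m^-2.
So S = 4×10310/(1−0.079) = 44780 W m^-2.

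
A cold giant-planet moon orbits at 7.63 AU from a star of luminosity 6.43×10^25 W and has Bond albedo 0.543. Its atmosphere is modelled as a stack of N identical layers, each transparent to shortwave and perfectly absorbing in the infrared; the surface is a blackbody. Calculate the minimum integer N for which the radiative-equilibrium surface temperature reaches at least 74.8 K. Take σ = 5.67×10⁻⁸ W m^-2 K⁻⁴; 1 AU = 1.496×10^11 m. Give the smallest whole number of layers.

Orbital distance: d = 7.63 AU = 1.141×10^12 m.
Flux at the orbit: S = L/(4πd²) = 6.43×10^25/(4π·(1.14×10^12)²) = 3.927 W m^-2.
OLR = S(1−α)/4 = 0.4487 W m^-2; the top layer radiates at T_e = 53.04 K.
Since T_s⁴ = (N+1)T_e⁴, we need N ≥ (T_s/T_e)⁴ − 1 = 2.956.
The minimum whole number is N = 3.

3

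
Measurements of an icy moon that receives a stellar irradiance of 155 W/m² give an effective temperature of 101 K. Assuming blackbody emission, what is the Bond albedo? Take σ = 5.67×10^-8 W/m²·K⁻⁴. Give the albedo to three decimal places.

From σT⁴ = S(1−α)/4 we invert for α: 1−α = 4σT⁴/S.
4σT⁴ = 4·5.67×10⁻⁸·(101)⁴ = 23.60 W/m².
Hence α = 1 − 23.60/155.0 = 0.8477.

0.848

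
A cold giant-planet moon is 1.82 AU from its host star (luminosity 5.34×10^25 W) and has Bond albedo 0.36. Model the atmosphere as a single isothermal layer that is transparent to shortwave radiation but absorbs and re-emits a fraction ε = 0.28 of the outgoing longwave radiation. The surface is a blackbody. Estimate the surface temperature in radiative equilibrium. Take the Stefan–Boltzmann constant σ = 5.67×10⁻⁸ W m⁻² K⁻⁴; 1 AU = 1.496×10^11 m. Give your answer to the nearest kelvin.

Orbital distance: d = 1.82 AU = 2.723×10^11 m.
S = L/(4πd²) = 57.32 W m⁻².
At the top of the atmosphere, σT_e⁴ = S(1−α)/4 = 9.172 W m⁻², giving T_e = 112.8 K.
The surface balance (absorbed SW + ε·downward IR = σT_s⁴) with T_a⁴ = T_s⁴/2 reduces to T_s = T_e·[2/(2−ε)]^¼ = 117.1 K.

117 K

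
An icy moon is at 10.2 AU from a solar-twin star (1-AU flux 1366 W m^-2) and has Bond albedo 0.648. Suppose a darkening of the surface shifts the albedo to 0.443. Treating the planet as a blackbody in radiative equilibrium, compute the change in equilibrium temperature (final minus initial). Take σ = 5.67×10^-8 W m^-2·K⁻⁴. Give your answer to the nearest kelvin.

8 K

Flux at the orbit: S = 1366/(10.2)² = 13.13 W m^-2.
With α = 0.648, T₁ = 67.19 K.
With α = 0.443, T₂ = 75.36 K.
ΔT = T₂ − T₁ = 8.168 K.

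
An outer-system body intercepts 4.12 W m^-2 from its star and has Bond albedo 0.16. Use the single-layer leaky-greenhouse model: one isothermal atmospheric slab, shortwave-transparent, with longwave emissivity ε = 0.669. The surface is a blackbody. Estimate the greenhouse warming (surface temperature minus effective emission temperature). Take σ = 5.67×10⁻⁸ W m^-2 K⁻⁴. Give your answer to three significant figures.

6.70 kelvin

At the top of the atmosphere, σT_e⁴ = S(1−α)/4 = 0.8652 W m^-2, giving T_e = 62.50 K.
For a single slab of emissivity ε, T_s⁴ = 2T_e⁴/(2−ε); thus T_s = 62.50·(1.503)^(1/4) = 69.20 K.
T_s − T_e = 69.20 − 62.50 = 6.698 K.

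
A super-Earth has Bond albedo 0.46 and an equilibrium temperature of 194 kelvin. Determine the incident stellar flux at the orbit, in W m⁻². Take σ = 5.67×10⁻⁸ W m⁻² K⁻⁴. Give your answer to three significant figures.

595 W m⁻²

From S(1−α)/4 = σT⁴: S = 4σT⁴/(1−α).
The emitted flux is σT⁴ = 80.31 W m⁻².
So S = 4×80.31/(1−0.46) = 594.9 W m⁻².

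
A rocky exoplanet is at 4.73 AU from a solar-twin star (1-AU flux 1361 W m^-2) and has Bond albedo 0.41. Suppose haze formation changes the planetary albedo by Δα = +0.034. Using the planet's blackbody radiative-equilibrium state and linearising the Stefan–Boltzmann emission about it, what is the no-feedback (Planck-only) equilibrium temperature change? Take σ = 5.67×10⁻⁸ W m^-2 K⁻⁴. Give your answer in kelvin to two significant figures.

-1.6 kelvin

Irradiance scales as 1/d², so S = 1361 W m^-2 × (1/4.73)² = 60.83 W m^-2.
The baseline emission temperature is T_e = 112.2 K.
The change in absorbed flux is Δ[S(1−α)/4] = −SΔα/4 = -0.5171 W m^-2.
The Planck feedback parameter is 4σT_e³ = 0.3200 W m^-2/K.
So ΔT₀ = -0.5171/0.3200 = -1.62 K.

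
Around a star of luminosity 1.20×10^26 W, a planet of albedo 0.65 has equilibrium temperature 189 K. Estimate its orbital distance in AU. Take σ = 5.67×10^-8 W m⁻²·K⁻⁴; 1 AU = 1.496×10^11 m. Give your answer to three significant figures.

0.718 AU

Energy balance gives S = 4σT⁴/(1−α) = 826.8 W m⁻².
Then d = [L/(4πS)]^(1/2) = 1.075×10^11 m, i.e. 0.7184 AU.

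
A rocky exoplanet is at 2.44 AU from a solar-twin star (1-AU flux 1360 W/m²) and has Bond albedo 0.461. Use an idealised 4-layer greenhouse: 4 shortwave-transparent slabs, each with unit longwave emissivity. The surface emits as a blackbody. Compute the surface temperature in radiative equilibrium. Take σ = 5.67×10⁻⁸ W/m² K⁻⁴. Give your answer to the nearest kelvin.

228 kelvin

Flux at the orbit: S = 1360/(2.44)² = 228.4 W/m².
The effective emission temperature is T_e = [S(1−α)/(4σ)]^¼ = 152.6 K.
With N = 4 opaque layers, T_s = (N+1)^(1/4)·T_e = 5^(1/4)·152.6 = 228.3 K.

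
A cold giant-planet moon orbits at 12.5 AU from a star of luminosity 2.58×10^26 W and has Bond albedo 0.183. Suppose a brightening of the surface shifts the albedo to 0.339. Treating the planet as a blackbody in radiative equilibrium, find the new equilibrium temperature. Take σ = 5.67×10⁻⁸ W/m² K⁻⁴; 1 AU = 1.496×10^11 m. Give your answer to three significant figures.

64.3 K

Orbital distance: d = 12.5 AU = 1.870×10^12 m.
S = L/(4πd²) = 5.871 W/m².
T₂ = [S(1−α₂)/(4σ)]^(1/4) = [5.871·0.661/(4σ)]^(1/4) = 64.32 K.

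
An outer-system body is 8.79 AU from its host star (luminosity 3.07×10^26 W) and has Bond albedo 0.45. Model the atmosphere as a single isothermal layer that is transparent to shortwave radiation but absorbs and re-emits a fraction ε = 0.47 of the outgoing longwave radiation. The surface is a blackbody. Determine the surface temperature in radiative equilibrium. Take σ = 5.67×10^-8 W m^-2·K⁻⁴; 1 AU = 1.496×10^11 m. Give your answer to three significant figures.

d = 8.79 × 1.496×10^11 m = 1.315×10^12 m.
S = L/(4πd²) = 14.13 W m^-2.
The planet radiates to space at T_e = [S(1−α)/(4σ)]^(1/4) = 76.51 K.
For a single slab of emissivity ε, T_s⁴ = 2T_e⁴/(2−ε); thus T_s = 76.51·(1.307)^(1/4) = 81.81 K.

81.8 kelvin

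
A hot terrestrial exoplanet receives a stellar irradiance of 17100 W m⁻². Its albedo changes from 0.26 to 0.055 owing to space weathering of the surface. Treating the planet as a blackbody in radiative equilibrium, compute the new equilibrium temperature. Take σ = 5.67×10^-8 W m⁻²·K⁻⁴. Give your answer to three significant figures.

517 K

New equilibrium: T₂ = [(1−0.055)·17100/(4σ)]^(1/4) = 516.6 K.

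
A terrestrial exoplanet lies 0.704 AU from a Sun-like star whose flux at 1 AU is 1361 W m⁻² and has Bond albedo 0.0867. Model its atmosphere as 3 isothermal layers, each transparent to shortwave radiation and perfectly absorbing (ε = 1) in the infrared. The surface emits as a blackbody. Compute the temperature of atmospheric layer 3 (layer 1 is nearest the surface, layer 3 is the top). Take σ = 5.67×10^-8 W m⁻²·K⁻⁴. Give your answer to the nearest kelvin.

Flux at the orbit: S = 1361/(0.704)² = 2746 W m⁻².
Top-of-atmosphere balance: σT_e⁴ = S(1−α)/4 = 627.0 W m⁻² → T_e = 324.3 K.
Each opaque layer satisfies 2T_j⁴ = T_{j−1}⁴ + T_{j+1}⁴, giving T_k⁴ = (N+1−k)T_e⁴.
With k = 3: T_3 = (3+1−3)^¼·324.3 K = 324.3 K.

324 kelvin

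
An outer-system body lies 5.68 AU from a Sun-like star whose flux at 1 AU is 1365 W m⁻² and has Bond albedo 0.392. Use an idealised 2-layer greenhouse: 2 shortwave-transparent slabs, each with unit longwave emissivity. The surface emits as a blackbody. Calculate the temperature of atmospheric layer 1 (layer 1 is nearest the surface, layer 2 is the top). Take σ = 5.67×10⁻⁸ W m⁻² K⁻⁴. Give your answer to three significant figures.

123 kelvin

By the inverse-square law, S = 1365/5.68² = 42.31 W m⁻².
The effective emission temperature is T_e = [S(1−α)/(4σ)]^¼ = 103.2 K.
In the N-layer model, layer k (counted from the surface) has T_k = (N+1−k)^(1/4)·T_e.
T_1 = (2)^(1/4)·103.2 = 122.7 K.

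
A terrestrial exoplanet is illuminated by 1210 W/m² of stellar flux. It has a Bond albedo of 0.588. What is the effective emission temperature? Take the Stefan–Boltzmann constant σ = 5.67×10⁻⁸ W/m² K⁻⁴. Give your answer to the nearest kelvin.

The planet absorbs (1−α)S over its disc πR² and re-emits over 4πR², so the mean absorbed flux is (1−0.588)·1210/4 = 124.6 W/m².
In equilibrium σT⁴ equals this, so T = 216.5 K.

217 K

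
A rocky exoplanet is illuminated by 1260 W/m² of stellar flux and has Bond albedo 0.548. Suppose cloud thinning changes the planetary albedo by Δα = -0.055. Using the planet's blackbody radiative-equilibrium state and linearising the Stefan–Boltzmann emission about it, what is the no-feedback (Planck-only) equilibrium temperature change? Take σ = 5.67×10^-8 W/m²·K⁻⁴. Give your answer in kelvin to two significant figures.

6.8 K

Unperturbed T_e = [1260·(1−0.548)/(4σ)]^¼ = 223.9 K.
TOA radiative forcing: ΔF = −S·Δα/4 = −1260·(-0.055)/4 = 17.32 W/m².
Linearising σT⁴ gives d(σT⁴)/dT = 4σT_e³ = 2.544 W/m² per K.
Hence the no-feedback warming is ΔF/(4σT_e³) = 6.81 K.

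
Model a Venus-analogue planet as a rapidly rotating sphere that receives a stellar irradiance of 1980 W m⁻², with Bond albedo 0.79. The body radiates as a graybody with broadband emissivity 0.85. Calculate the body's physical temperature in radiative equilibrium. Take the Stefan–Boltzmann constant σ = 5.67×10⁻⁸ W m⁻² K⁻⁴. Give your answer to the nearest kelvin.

Absorbed flux (global mean): S(1−α)/4 = 1980·0.21/4 = 103.9 W m⁻².
Equating to εσT⁴ with ε = 0.85: T = (103.9/0.85σ)^(1/4) = 215.5 K.

216 K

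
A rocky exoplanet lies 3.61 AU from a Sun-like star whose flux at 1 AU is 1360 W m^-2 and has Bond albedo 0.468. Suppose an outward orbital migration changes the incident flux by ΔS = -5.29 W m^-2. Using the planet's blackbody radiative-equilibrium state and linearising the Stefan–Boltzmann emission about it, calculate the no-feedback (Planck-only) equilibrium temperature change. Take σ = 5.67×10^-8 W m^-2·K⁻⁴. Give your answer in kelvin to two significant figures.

-1.6 kelvin

By the inverse-square law, S = 1360/3.61² = 104.4 W m^-2.
The baseline emission temperature is T_e = 125.1 K.
Only a fraction (1−α) is absorbed and it's spread over 4πR², so ΔF = (1−α)ΔS/4 = -0.7036 W m^-2.
The Planck feedback parameter is 4σT_e³ = 0.4439 W m^-2/K.
So ΔT₀ = -0.7036/0.4439 = -1.59 K.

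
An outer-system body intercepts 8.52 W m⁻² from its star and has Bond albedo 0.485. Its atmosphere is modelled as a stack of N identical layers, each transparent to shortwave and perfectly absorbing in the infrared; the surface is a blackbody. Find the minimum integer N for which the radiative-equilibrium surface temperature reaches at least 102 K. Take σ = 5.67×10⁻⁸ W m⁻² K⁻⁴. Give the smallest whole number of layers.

5

OLR = S(1−α)/4 = 1.097 W m⁻²; the top layer radiates at T_e = 66.32 K.
Since T_s⁴ = (N+1)T_e⁴, we need N ≥ (T_s/T_e)⁴ − 1 = 4.595.
The minimum whole number is N = 5.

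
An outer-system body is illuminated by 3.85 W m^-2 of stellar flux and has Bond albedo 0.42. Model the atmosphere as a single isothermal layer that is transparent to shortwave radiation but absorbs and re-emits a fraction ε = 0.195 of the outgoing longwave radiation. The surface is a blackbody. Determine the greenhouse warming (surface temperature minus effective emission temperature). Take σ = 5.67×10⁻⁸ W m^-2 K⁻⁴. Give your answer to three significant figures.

The planet radiates to space at T_e = [S(1−α)/(4σ)]^(1/4) = 56.02 K.
Surface balance with a leaky layer gives σT_s⁴ = σT_e⁴·2/(2−ε), so T_s = T_e·[2/(2−0.195)]^(1/4) = 57.47 K.
T_s − T_e = 57.47 − 56.02 = 1.455 K.

1.46 K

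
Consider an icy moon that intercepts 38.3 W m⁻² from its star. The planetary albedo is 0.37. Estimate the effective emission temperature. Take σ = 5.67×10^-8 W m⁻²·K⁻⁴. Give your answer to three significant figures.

102 kelvin

The planet absorbs (1−α)S over its disc πR² and re-emits over 4πR², so the mean absorbed flux is (1−0.37)·38.30/4 = 6.032 W m⁻².
In equilibrium σT⁴ equals this, so T = 101.6 K.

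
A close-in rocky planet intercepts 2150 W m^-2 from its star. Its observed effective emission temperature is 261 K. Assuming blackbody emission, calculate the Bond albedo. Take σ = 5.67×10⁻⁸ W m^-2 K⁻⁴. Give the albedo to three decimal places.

0.510

From σT⁴ = S(1−α)/4 we invert for α: 1−α = 4σT⁴/S.
σT⁴ = 263.1 W m^-2, so 4σT⁴ = 1052 W m^-2.
1−α = 1052/2150 = 0.4895, so α = 0.5105.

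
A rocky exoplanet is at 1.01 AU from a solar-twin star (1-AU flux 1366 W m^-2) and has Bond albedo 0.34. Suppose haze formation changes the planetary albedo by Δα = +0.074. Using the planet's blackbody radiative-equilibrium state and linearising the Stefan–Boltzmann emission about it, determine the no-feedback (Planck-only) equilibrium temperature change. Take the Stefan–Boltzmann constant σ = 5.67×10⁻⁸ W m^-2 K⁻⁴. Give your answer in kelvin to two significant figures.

Flux at the orbit: S = 1366/(1.01)² = 1339 W m^-2.
The baseline emission temperature is T_e = 249.8 K.
TOA radiative forcing: ΔF = −S·Δα/4 = −1339·(+0.074)/4 = -24.77 W m^-2.
The Planck feedback parameter is 4σT_e³ = 3.537 W m^-2/K.
ΔT₀ = ΔF/λ_P = -24.77/3.537 = -7.00 K.

-7.0 kelvin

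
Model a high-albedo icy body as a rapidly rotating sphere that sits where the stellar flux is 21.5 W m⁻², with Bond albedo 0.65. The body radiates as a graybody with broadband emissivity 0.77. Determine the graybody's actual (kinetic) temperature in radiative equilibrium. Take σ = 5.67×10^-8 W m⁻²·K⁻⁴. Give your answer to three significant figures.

81.0 K

Absorbed flux (global mean): S(1−α)/4 = 21.50·0.35/4 = 1.881 W m⁻².
Equating to εσT⁴ with ε = 0.77: T = (1.881/0.77σ)^(1/4) = 81.02 K.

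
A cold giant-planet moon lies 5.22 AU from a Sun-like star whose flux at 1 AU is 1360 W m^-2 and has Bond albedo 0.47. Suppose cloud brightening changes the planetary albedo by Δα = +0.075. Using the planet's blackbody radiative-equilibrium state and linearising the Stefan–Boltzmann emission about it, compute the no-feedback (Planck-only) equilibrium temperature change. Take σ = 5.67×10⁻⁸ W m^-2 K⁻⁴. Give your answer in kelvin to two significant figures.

-3.7 K

Irradiance scales as 1/d², so S = 1360 W m^-2 × (1/5.22)² = 49.91 W m^-2.
Unperturbed T_e = [49.91·(1−0.47)/(4σ)]^¼ = 103.9 K.
The change in absorbed flux is Δ[S(1−α)/4] = −SΔα/4 = -0.9358 W m^-2.
Planck response: λ_P = 4σT_e³ = 4·5.67×10⁻⁸·(103.9)³ = 0.2545 W m^-2/K.
ΔT₀ = ΔF/λ_P = -0.9358/0.2545 = -3.68 K.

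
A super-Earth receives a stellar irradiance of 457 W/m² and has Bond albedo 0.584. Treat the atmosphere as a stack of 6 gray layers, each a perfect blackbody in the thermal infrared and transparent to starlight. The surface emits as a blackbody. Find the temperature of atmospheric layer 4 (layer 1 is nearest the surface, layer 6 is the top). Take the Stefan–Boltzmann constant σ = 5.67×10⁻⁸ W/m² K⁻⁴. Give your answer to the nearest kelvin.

224 kelvin

The effective emission temperature is T_e = [S(1−α)/(4σ)]^¼ = 170.2 K.
In the N-layer model, layer k (counted from the surface) has T_k = (N+1−k)^(1/4)·T_e.
T_4 = (3)^(1/4)·170.2 = 223.9 K.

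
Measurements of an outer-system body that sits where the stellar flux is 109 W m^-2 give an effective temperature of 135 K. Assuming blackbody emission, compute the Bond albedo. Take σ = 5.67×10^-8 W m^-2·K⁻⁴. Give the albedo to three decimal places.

0.309

Energy balance: S(1−α)/4 = σT⁴, so 1−α = 4σT⁴/S.
4σT⁴ = 4·5.67×10⁻⁸·(135)⁴ = 75.33 W m^-2.
Hence α = 1 − 75.33/109.0 = 0.3089.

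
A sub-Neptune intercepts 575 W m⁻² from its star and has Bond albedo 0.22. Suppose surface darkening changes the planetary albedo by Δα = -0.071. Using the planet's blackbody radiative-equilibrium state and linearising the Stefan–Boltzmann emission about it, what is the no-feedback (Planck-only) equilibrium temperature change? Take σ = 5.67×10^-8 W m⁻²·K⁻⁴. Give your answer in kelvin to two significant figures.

4.8 kelvin

Reference equilibrium: T_e = [S(1−α)/(4σ)]^(1/4) = 210.9 K.
TOA radiative forcing: ΔF = −S·Δα/4 = −575.0·(-0.071)/4 = 10.21 W m⁻².
Planck response: λ_P = 4σT_e³ = 4·5.67×10⁻⁸·(210.9)³ = 2.127 W m⁻²/K.
ΔT₀ = ΔF/λ_P = 10.21/2.127 = 4.80 K.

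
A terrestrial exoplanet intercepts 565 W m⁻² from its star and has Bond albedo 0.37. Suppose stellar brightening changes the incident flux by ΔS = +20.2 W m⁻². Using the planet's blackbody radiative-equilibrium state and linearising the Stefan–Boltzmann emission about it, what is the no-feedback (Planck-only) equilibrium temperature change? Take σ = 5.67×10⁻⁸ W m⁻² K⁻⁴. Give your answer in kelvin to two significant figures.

1.8 K

Unperturbed T_e = [565.0·(1−0.37)/(4σ)]^¼ = 199.0 K.
TOA radiative forcing: ΔF = (1−α)ΔS/4 = 0.63·(+20.2)/4 = 3.181 W m⁻².
Planck response: λ_P = 4σT_e³ = 4·5.67×10⁻⁸·(199.0)³ = 1.788 W m⁻²/K.
So ΔT₀ = 3.181/1.788 = 1.78 K.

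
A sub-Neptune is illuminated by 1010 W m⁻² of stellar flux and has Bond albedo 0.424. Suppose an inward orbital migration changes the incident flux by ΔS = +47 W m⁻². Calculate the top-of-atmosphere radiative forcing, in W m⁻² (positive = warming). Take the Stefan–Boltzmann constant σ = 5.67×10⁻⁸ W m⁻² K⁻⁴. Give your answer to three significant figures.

6.77 W m⁻²

TOA radiative forcing: ΔF = (1−α)ΔS/4 = 0.576·(+47)/4 = 6.768 W m⁻².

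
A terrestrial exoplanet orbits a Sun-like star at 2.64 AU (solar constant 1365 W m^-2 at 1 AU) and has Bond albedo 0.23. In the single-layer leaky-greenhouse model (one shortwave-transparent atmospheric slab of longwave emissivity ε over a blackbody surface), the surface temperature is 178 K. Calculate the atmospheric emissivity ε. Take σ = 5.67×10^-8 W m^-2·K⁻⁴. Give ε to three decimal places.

0.675

By the inverse-square law, S = 1365/2.64² = 195.9 W m^-2.
Effective temperature: T_e = [S(1−α)/(4σ)]^(1/4) = 160.6 K.
Since (2−ε)/2 = (T_e/T_s)⁴ = 0.6624, ε = 0.6753.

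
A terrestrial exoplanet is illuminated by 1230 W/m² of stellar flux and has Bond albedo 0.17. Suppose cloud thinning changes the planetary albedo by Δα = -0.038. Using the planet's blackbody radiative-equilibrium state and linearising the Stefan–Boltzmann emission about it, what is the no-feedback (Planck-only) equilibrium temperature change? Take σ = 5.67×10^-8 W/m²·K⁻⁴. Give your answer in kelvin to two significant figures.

The baseline emission temperature is T_e = 259.0 K.
TOA radiative forcing: ΔF = −S·Δα/4 = −1230·(-0.038)/4 = 11.69 W/m².
Planck response: λ_P = 4σT_e³ = 4·5.67×10⁻⁸·(259.0)³ = 3.941 W/m²/K.
Hence the no-feedback warming is ΔF/(4σT_e³) = 2.96 K.

3.0 kelvin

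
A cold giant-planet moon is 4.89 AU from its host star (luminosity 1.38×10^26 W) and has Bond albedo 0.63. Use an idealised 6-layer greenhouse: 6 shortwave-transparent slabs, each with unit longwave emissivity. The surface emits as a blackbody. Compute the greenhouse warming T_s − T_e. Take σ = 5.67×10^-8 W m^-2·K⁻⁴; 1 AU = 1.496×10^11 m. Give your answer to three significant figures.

d = 4.89 × 1.496×10^11 m = 7.315×10^11 m.
S = L/(4πd²) = 20.52 W m^-2.
The effective emission temperature is T_e = [S(1−α)/(4σ)]^¼ = 76.07 K.
T_s = (N+1)^(1/4)·T_e = 123.7 K.
So the greenhouse effect raises the surface by 123.7 − 76.07 = 47.66 K.

47.7 K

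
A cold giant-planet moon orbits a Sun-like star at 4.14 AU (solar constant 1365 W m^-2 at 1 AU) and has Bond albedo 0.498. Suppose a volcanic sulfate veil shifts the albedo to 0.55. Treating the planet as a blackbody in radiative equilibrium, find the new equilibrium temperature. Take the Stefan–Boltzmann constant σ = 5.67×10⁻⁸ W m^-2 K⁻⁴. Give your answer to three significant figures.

Irradiance scales as 1/d², so S = 1365 W m^-2 × (1/4.14)² = 79.64 W m^-2.
With the new albedo, S(1−α₂)/4 = 8.960 W m^-2, so T₂ = 112.1 K.

112 K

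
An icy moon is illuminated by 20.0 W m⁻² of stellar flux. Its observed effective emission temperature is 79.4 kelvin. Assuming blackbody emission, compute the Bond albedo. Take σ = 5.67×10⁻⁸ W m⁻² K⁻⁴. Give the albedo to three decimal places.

Energy balance: S(1−α)/4 = σT⁴, so 1−α = 4σT⁴/S.
4σT⁴ = 4·5.67×10⁻⁸·(79.4)⁴ = 9.014 W m⁻².
Hence α = 1 − 9.014/20.00 = 0.5493.

0.549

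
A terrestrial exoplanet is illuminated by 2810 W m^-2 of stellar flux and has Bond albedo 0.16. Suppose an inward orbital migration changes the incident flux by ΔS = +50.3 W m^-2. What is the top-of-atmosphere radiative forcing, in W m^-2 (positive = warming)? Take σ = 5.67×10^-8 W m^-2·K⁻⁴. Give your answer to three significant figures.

10.6 W m^-2

TOA radiative forcing: ΔF = (1−α)ΔS/4 = 0.84·(+50.3)/4 = 10.56 W m^-2.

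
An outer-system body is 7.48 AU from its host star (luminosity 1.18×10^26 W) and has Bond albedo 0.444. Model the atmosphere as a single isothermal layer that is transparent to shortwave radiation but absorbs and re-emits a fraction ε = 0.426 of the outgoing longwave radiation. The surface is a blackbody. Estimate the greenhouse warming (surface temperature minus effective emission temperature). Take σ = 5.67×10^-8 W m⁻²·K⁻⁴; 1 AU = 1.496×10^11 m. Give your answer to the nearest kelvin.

d = 7.48 × 1.496×10^11 m = 1.119×10^12 m.
Flux at the orbit: S = L/(4πd²) = 1.18×10^26/(4π·(1.12×10^12)²) = 7.499 W m⁻².
At the top of the atmosphere, σT_e⁴ = S(1−α)/4 = 1.042 W m⁻², giving T_e = 65.48 K.
Surface balance with a leaky layer gives σT_s⁴ = σT_e⁴·2/(2−ε), so T_s = T_e·[2/(2−0.426)]^(1/4) = 69.52 K.
Greenhouse warming: T_s − T_e = 4.041 K.

4 kelvin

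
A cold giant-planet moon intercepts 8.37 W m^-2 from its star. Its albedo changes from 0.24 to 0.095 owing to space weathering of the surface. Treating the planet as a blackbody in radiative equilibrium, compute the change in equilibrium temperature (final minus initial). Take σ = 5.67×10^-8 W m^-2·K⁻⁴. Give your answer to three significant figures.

3.25 kelvin

With α = 0.24, T₁ = 72.77 K.
With α = 0.095, T₂ = 76.02 K.
ΔT = T₂ − T₁ = 3.247 K.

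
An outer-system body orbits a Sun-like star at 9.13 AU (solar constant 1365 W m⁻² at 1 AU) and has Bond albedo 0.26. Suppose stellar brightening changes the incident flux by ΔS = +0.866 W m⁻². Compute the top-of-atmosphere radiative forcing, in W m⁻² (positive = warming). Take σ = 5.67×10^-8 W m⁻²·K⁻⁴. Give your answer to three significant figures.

0.160 W m⁻²

Irradiance scales as 1/d², so S = 1365 W m⁻² × (1/9.13)² = 16.38 W m⁻².
ΔF = Δ[S(1−α)]/4 = (1−0.26)·+0.866/4 = 0.1602 W m⁻².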